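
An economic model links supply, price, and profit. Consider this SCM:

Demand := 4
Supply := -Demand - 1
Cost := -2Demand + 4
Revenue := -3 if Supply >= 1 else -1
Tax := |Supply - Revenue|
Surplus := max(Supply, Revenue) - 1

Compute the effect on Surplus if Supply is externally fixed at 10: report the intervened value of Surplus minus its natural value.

11

Under do(Supply=10), the mechanism Supply := -Demand - 1 is discarded; Supply is fixed at 10.
Revenue = -3 if Supply >= 1 else -1  [with Supply=10]  = -3
Surplus = max(Supply, Revenue) - 1  [with Supply=10, Revenue=-3]  = 9
Without intervention: Supply = -Demand - 1  [with Demand=4]  = -5; Revenue = -3 if Supply >= 1 else -1  [with Supply=-5]  = -1; Surplus = max(Supply, Revenue) - 1  [with Supply=-5, Revenue=-1]  = -2.
Change = 9 − (-2) = 11.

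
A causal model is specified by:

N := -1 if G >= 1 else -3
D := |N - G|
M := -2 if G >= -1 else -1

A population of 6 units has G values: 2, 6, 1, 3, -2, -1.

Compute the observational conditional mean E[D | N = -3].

Observing N=-3 restricts to units where N's equation naturally yields -3: G ∈ {-2, -1}. In that subpopulation D = 1, 2, mean 1.5.

1.5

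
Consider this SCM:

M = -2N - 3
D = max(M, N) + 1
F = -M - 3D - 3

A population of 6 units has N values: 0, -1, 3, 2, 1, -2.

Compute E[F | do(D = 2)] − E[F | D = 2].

2

The intervention sets D=2 in all 6 units regardless of N. Recomputing F per unit gives -6, -8, 0, -2, -4, -10; average -5.
Conditioning on D=2 selects the 2 unit(s) with N ∈ {1, -2}. Their F values: -4, -10. Mean = -7.
Difference = -5 − (-7) = 2.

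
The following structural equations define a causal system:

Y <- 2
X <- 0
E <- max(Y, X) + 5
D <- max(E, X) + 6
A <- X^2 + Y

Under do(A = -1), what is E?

7

The intervention breaks the incoming arrows to A: A <- X^2 + Y no longer applies, and A = -1.
E is not downstream of the intervention, so its value is determined by the original equations.
E = max(Y, X) + 5  [with Y=2, X=0]  = 7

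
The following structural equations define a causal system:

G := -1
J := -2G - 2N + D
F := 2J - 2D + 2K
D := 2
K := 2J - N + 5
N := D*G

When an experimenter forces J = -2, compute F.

Under do(J=-2), the mechanism J := -2G - 2N + D is discarded; J is fixed at -2.
N = D*G  [with D=2, G=-1]  = -2
K = 2J - N + 5  [with J=-2, N=-2]  = 3
F = 2J - 2D + 2K  [with J=-2, D=2, K=3]  = -2

-2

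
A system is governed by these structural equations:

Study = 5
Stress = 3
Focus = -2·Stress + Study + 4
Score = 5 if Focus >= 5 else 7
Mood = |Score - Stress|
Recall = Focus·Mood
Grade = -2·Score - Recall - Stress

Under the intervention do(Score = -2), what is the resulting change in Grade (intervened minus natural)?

15

The intervention breaks the incoming arrows to Score: Score = 5 if Focus >= 5 else 7 no longer applies, and Score = -2.
Focus = -2·Stress + Study + 4  [with Stress=3, Study=5]  = 3
Mood = |Score - Stress|  [with Score=-2, Stress=3]  = 5
Recall = Focus·Mood  [with Focus=3, Mood=5]  = 15
Grade = -2·Score - Recall - Stress  [with Score=-2, Recall=15, Stress=3]  = -14
Without intervention: Focus = -2·Stress + Study + 4  [with Stress=3, Study=5]  = 3; Score = 5 if Focus >= 5 else 7  [with Focus=3]  = 7; Mood = |Score - Stress|  [with Score=7, Stress=3]  = 4; Recall = Focus·Mood  [with Focus=3, Mood=4]  = 12; Grade = -2·Score - Recall - Stress  [with Score=7, Recall=12, Stress=3]  = -29.
Change = -14 − (-29) = 15.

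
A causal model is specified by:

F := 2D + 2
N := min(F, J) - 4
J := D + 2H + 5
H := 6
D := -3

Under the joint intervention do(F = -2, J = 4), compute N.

-6

The joint intervention fixes F = -2, J = 4, removing each variable's own equation.
N = min(F, J) - 4  [with F=-2, J=4]  = -6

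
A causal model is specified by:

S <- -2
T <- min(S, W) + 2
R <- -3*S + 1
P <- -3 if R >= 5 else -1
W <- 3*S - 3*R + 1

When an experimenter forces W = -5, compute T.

do(W=-5) replaces the equation W <- 3*S - 3*R + 1 with the constant W = -5.
T = min(S, W) + 2  [with S=-2, W=-5]  = -3

-3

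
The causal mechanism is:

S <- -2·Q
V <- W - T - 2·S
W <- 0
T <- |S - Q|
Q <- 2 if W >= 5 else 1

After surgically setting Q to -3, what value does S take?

6

The intervention breaks the incoming arrows to Q: Q <- 2 if W >= 5 else 1 no longer applies, and Q = -3.
S = -2·Q  [with Q=-3]  = 6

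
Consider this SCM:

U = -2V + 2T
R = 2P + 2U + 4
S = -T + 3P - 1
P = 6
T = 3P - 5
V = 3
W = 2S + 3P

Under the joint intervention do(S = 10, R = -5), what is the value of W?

The joint intervention fixes S = 10, R = -5, removing each variable's own equation.
W = 2S + 3P  [with S=10, P=6]  = 38

38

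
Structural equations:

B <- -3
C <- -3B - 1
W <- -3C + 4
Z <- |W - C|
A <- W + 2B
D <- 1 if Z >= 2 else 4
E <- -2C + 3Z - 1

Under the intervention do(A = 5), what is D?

1

Under do(A=5), the mechanism A <- W + 2B is discarded; A is fixed at 5.
Since D is not a descendant of the intervened variable, it is unaffected.
C = -3B - 1  [with B=-3]  = 8
W = -3C + 4  [with C=8]  = -20
Z = |W - C|  [with W=-20, C=8]  = 28
D = 1 if Z >= 2 else 4  [with Z=28]  = 1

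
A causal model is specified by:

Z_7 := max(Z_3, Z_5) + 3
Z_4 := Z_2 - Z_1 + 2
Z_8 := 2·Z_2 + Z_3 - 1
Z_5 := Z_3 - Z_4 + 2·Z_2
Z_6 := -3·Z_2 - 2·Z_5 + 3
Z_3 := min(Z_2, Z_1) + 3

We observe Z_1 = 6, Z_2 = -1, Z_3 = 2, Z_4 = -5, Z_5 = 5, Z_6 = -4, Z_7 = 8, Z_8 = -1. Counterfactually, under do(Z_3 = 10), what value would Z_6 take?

-20

The intervention breaks the incoming arrows to Z_3: Z_3 := min(Z_2, Z_1) + 3 no longer applies, and Z_3 = 10.
Z_4 = Z_2 - Z_1 + 2  [with Z_2=-1, Z_1=6]  = -5
Z_5 = Z_3 - Z_4 + 2·Z_2  [with Z_3=10, Z_4=-5, Z_2=-1]  = 13
Z_6 = -3·Z_2 - 2·Z_5 + 3  [with Z_2=-1, Z_5=13]  = -20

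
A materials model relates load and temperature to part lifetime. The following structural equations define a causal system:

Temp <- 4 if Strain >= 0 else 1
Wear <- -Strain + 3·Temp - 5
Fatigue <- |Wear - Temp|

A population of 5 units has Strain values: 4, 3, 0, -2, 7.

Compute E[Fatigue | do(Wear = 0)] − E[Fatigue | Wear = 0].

The intervention sets Wear=0 in all 5 units regardless of Strain. Recomputing Fatigue per unit gives 4, 4, 4, 1, 4; average 3.4.
Conditioning on Wear=0 selects the 2 unit(s) with Strain ∈ {-2, 7}. Their Fatigue values: 1, 4. Mean = 2.5.
Difference = 3.4 − 2.5 = 0.9.

0.9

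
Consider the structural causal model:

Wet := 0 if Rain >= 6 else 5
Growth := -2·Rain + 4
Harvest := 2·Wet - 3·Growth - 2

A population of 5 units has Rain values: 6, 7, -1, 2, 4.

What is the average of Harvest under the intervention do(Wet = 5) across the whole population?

Under do(Wet=5), Wet's equation is replaced by Wet=5 for every unit. Per-unit Harvest: 32, 38, -10, 8, 20. Mean = 17.6.

17.6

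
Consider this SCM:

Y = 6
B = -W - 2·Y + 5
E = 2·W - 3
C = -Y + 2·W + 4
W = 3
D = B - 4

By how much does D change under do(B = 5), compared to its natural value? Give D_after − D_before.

15

The intervention breaks the incoming arrows to B: B = -W - 2·Y + 5 no longer applies, and B = 5.
D = B - 4  [with B=5]  = 1
Without intervention: B = -W - 2·Y + 5  [with W=3, Y=6]  = -10; D = B - 4  [with B=-10]  = -14.
Change = 1 − (-14) = 15.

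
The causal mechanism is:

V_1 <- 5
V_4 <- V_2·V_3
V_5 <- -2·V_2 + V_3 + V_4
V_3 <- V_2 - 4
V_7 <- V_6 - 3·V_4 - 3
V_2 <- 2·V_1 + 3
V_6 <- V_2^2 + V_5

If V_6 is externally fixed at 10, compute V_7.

-344

Intervening sets V_6 = 10 and removes its equation (V_6 <- V_2^2 + V_5).
V_2 = 2·V_1 + 3  [with V_1=5]  = 13
V_3 = V_2 - 4  [with V_2=13]  = 9
V_4 = V_2·V_3  [with V_2=13, V_3=9]  = 117
V_7 = V_6 - 3·V_4 - 3  [with V_6=10, V_4=117]  = -344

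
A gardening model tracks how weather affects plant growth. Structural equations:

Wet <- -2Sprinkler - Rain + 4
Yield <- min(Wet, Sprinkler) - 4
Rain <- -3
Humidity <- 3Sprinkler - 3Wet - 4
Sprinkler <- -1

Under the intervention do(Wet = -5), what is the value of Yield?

do(Wet=-5) replaces the equation Wet <- -2Sprinkler - Rain + 4 with the constant Wet = -5.
Yield = min(Wet, Sprinkler) - 4  [with Wet=-5, Sprinkler=-1]  = -9

-9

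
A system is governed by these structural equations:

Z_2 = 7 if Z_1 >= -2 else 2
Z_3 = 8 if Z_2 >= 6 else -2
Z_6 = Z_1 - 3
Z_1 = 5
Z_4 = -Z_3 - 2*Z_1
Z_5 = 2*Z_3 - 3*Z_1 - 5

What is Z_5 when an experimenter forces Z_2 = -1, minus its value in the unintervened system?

do(Z_2=-1) replaces the equation Z_2 = 7 if Z_1 >= -2 else 2 with the constant Z_2 = -1.
Z_3 = 8 if Z_2 >= 6 else -2  [with Z_2=-1]  = -2
Z_5 = 2*Z_3 - 3*Z_1 - 5  [with Z_3=-2, Z_1=5]  = -24
Without intervention: Z_2 = 7 if Z_1 >= -2 else 2  [with Z_1=5]  = 7; Z_3 = 8 if Z_2 >= 6 else -2  [with Z_2=7]  = 8; Z_5 = 2*Z_3 - 3*Z_1 - 5  [with Z_3=8, Z_1=5]  = -4.
Change = -24 − (-4) = -20.

-20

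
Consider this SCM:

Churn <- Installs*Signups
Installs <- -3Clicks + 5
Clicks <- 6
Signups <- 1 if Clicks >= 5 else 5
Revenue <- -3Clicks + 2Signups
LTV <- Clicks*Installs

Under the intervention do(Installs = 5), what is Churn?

Under do(Installs=5), the mechanism Installs <- -3Clicks + 5 is discarded; Installs is fixed at 5.
Signups = 1 if Clicks >= 5 else 5  [with Clicks=6]  = 1
Churn = Installs*Signups  [with Installs=5, Signups=1]  = 5

5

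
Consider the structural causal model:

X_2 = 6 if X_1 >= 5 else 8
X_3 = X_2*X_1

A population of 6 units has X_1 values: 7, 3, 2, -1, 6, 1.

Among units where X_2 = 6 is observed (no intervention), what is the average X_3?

39

E[X_3|X_2=6] averages over only the 2 units with X_2=6 (X_1 = 7, 6): X_3 = 42, 36, mean 39.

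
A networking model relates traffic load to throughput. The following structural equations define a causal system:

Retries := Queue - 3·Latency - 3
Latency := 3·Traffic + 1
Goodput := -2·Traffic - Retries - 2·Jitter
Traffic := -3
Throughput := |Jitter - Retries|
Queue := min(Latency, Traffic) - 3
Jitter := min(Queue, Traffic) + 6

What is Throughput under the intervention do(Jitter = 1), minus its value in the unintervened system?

-6

The intervention breaks the incoming arrows to Jitter: Jitter := min(Queue, Traffic) + 6 no longer applies, and Jitter = 1.
Latency = 3·Traffic + 1  [with Traffic=-3]  = -8
Queue = min(Latency, Traffic) - 3  [with Latency=-8, Traffic=-3]  = -11
Retries = Queue - 3·Latency - 3  [with Queue=-11, Latency=-8]  = 10
Throughput = |Jitter - Retries|  [with Jitter=1, Retries=10]  = 9
Without intervention: Latency = 3·Traffic + 1  [with Traffic=-3]  = -8; Queue = min(Latency, Traffic) - 3  [with Latency=-8, Traffic=-3]  = -11; Retries = Queue - 3·Latency - 3  [with Queue=-11, Latency=-8]  = 10; Jitter = min(Queue, Traffic) + 6  [with Queue=-11, Traffic=-3]  = -5; Throughput = |Jitter - Retries|  [with Jitter=-5, Retries=10]  = 15.
Change = 9 − 15 = -6.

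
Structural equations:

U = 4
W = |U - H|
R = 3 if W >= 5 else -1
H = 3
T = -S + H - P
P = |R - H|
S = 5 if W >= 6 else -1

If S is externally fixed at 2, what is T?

Intervening sets S = 2 and removes its equation (S = 5 if W >= 6 else -1).
W = |U - H|  [with U=4, H=3]  = 1
R = 3 if W >= 5 else -1  [with W=1]  = -1
P = |R - H|  [with R=-1, H=3]  = 4
T = -S + H - P  [with S=2, H=3, P=4]  = -3

-3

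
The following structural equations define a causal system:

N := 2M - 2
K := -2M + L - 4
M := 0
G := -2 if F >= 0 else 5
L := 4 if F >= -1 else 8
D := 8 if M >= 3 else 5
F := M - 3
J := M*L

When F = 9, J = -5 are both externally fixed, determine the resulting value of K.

Under do(F = 9, J = -5), each intervened variable's structural equation is replaced by its fixed value.
L = 4 if F >= -1 else 8  [with F=9]  = 4
K = -2M + L - 4  [with M=0, L=4]  = 0

0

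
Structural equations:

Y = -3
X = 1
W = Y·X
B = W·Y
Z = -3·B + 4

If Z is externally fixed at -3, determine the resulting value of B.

9

The intervention breaks the incoming arrows to Z: Z = -3·B + 4 no longer applies, and Z = -3.
Since B is not a descendant of the intervened variable, it is unaffected.
W = Y·X  [with Y=-3, X=1]  = -3
B = W·Y  [with W=-3, Y=-3]  = 9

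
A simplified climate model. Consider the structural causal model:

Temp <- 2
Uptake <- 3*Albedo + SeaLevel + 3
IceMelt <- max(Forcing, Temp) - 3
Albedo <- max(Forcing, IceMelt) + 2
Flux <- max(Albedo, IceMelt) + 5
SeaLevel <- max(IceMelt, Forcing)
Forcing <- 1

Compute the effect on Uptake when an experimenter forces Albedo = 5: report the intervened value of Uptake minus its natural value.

6

The intervention breaks the incoming arrows to Albedo: Albedo <- max(Forcing, IceMelt) + 2 no longer applies, and Albedo = 5.
IceMelt = max(Forcing, Temp) - 3  [with Forcing=1, Temp=2]  = -1
SeaLevel = max(IceMelt, Forcing)  [with IceMelt=-1, Forcing=1]  = 1
Uptake = 3*Albedo + SeaLevel + 3  [with Albedo=5, SeaLevel=1]  = 19
Without intervention: IceMelt = max(Forcing, Temp) - 3  [with Forcing=1, Temp=2]  = -1; Albedo = max(Forcing, IceMelt) + 2  [with Forcing=1, IceMelt=-1]  = 3; SeaLevel = max(IceMelt, Forcing)  [with IceMelt=-1, Forcing=1]  = 1; Uptake = 3*Albedo + SeaLevel + 3  [with Albedo=3, SeaLevel=1]  = 13.
Change = 19 − 13 = 6.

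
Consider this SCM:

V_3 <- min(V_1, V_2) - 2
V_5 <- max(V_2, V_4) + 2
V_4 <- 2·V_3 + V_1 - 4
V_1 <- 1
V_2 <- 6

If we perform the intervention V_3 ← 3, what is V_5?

8

do(V_3=3) replaces the equation V_3 <- min(V_1, V_2) - 2 with the constant V_3 = 3.
V_4 = 2·V_3 + V_1 - 4  [with V_3=3, V_1=1]  = 3
V_5 = max(V_2, V_4) + 2  [with V_2=6, V_4=3]  = 8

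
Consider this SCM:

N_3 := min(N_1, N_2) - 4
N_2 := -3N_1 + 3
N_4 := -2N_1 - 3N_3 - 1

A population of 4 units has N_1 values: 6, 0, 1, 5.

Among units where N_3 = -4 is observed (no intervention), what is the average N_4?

Observing N_3=-4 restricts to units where N_3's equation naturally yields -4: N_1 ∈ {0, 1}. In that subpopulation N_4 = 11, 9, mean 10.

10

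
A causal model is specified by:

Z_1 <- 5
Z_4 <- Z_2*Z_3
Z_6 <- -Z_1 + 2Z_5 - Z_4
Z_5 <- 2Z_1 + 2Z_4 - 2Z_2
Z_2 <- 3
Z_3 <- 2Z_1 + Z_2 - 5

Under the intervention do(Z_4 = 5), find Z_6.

Under do(Z_4=5), the mechanism Z_4 <- Z_2*Z_3 is discarded; Z_4 is fixed at 5.
Z_5 = 2Z_1 + 2Z_4 - 2Z_2  [with Z_1=5, Z_4=5, Z_2=3]  = 14
Z_6 = -Z_1 + 2Z_5 - Z_4  [with Z_1=5, Z_5=14, Z_4=5]  = 18

18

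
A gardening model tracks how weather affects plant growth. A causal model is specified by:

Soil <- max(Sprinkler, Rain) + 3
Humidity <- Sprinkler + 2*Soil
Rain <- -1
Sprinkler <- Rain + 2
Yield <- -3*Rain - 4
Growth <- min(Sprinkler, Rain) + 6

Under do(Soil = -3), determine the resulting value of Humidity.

-5

do(Soil=-3) replaces the equation Soil <- max(Sprinkler, Rain) + 3 with the constant Soil = -3.
Sprinkler = Rain + 2  [with Rain=-1]  = 1
Humidity = Sprinkler + 2*Soil  [with Sprinkler=1, Soil=-3]  = -5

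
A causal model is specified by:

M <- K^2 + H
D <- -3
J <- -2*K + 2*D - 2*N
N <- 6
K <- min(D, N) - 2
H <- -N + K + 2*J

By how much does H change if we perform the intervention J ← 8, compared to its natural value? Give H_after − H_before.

Intervening sets J = 8 and removes its equation (J <- -2*K + 2*D - 2*N).
K = min(D, N) - 2  [with D=-3, N=6]  = -5
H = -N + K + 2*J  [with N=6, K=-5, J=8]  = 5
Without intervention: K = min(D, N) - 2  [with D=-3, N=6]  = -5; J = -2*K + 2*D - 2*N  [with K=-5, D=-3, N=6]  = -8; H = -N + K + 2*J  [with N=6, K=-5, J=-8]  = -27.
Change = 5 − (-27) = 32.

32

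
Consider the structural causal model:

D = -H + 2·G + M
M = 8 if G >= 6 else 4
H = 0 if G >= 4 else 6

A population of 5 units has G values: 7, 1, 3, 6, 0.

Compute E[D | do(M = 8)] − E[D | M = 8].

do(M=8) breaks M's dependence on G. With M=8 fixed, D across the units is 22, 4, 8, 20, 2, mean 11.2.
Conditioning on M=8 selects the 2 unit(s) with G ∈ {7, 6}. Their D values: 22, 20. Mean = 21.
Difference = 11.2 − 21 = -9.8.

-9.8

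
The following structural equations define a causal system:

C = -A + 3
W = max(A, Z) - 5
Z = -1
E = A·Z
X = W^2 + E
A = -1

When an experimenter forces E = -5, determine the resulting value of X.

do(E=-5) replaces the equation E = A·Z with the constant E = -5.
W = max(A, Z) - 5  [with A=-1, Z=-1]  = -6
X = W^2 + E  [with W=-6, E=-5]  = 31

31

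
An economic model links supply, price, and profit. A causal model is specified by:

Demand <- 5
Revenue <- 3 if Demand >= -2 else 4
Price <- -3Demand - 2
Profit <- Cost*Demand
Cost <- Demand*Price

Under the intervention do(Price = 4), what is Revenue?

3

Under do(Price=4), the mechanism Price <- -3Demand - 2 is discarded; Price is fixed at 4.
Since Revenue is not a descendant of the intervened variable, it is unaffected.
Revenue = 3 if Demand >= -2 else 4  [with Demand=5]  = 3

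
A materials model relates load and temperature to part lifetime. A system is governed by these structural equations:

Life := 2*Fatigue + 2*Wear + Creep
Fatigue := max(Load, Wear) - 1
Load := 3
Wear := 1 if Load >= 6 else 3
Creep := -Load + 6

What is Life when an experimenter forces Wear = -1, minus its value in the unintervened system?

do(Wear=-1) replaces the equation Wear := 1 if Load >= 6 else 3 with the constant Wear = -1.
Creep = -Load + 6  [with Load=3]  = 3
Fatigue = max(Load, Wear) - 1  [with Load=3, Wear=-1]  = 2
Life = 2*Fatigue + 2*Wear + Creep  [with Fatigue=2, Wear=-1, Creep=3]  = 5
Without intervention: Creep = -Load + 6  [with Load=3]  = 3; Wear = 1 if Load >= 6 else 3  [with Load=3]  = 3; Fatigue = max(Load, Wear) - 1  [with Load=3, Wear=3]  = 2; Life = 2*Fatigue + 2*Wear + Creep  [with Fatigue=2, Wear=3, Creep=3]  = 13.
Change = 5 − 13 = -8.

-8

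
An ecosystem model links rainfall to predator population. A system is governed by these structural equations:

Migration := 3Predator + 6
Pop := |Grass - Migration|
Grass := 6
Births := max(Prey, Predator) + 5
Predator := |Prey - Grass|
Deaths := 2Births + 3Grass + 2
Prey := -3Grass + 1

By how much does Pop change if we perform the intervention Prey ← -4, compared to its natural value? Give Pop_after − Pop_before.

Under do(Prey=-4), the mechanism Prey := -3Grass + 1 is discarded; Prey is fixed at -4.
Predator = |Prey - Grass|  [with Prey=-4, Grass=6]  = 10
Migration = 3Predator + 6  [with Predator=10]  = 36
Pop = |Grass - Migration|  [with Grass=6, Migration=36]  = 30
Without intervention: Prey = -3Grass + 1  [with Grass=6]  = -17; Predator = |Prey - Grass|  [with Prey=-17, Grass=6]  = 23; Migration = 3Predator + 6  [with Predator=23]  = 75; Pop = |Grass - Migration|  [with Grass=6, Migration=75]  = 69.
Change = 30 − 69 = -39.

-39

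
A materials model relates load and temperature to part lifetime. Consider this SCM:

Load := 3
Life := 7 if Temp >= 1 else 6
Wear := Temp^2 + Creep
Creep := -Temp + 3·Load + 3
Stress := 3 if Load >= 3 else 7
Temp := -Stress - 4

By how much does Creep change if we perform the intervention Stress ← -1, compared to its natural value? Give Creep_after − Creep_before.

Under do(Stress=-1), the mechanism Stress := 3 if Load >= 3 else 7 is discarded; Stress is fixed at -1.
Temp = -Stress - 4  [with Stress=-1]  = -3
Creep = -Temp + 3·Load + 3  [with Temp=-3, Load=3]  = 15
Without intervention: Stress = 3 if Load >= 3 else 7  [with Load=3]  = 3; Temp = -Stress - 4  [with Stress=3]  = -7; Creep = -Temp + 3·Load + 3  [with Temp=-7, Load=3]  = 19.
Change = 15 − 19 = -4.

-4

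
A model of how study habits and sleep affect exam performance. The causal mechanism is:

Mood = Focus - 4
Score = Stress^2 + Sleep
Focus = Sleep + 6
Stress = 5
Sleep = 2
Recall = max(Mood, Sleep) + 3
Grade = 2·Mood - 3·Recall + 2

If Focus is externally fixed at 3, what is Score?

27

The intervention breaks the incoming arrows to Focus: Focus = Sleep + 6 no longer applies, and Focus = 3.
Score is not downstream of the intervention, so its value is determined by the original equations.
Score = Stress^2 + Sleep  [with Stress=5, Sleep=2]  = 27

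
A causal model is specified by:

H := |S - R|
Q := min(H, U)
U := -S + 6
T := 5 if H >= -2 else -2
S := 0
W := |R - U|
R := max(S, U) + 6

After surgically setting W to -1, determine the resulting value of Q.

Under do(W=-1), the mechanism W := |R - U| is discarded; W is fixed at -1.
Since Q is not a descendant of the intervened variable, it is unaffected.
U = -S + 6  [with S=0]  = 6
R = max(S, U) + 6  [with S=0, U=6]  = 12
H = |S - R|  [with S=0, R=12]  = 12
Q = min(H, U)  [with H=12, U=6]  = 6

6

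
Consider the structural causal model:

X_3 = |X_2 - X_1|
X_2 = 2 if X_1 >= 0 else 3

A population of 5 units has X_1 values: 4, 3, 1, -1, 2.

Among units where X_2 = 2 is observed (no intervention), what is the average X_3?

Conditioning on X_2=2 selects the 4 unit(s) with X_1 ∈ {4, 3, 1, 2}. Their X_3 values: 2, 1, 1, 0. Mean = 1.

1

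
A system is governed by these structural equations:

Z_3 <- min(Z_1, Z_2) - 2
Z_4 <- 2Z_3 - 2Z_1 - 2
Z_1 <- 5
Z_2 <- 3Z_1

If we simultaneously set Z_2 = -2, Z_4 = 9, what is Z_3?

The joint intervention fixes Z_2 = -2, Z_4 = 9, removing each variable's own equation.
Z_3 = min(Z_1, Z_2) - 2  [with Z_1=5, Z_2=-2]  = -4

-4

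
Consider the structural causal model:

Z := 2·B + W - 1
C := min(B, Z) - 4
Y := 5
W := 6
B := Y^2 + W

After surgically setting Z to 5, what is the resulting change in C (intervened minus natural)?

-26

Intervening sets Z = 5 and removes its equation (Z := 2·B + W - 1).
B = Y^2 + W  [with Y=5, W=6]  = 31
C = min(B, Z) - 4  [with B=31, Z=5]  = 1
Without intervention: B = Y^2 + W  [with Y=5, W=6]  = 31; Z = 2·B + W - 1  [with B=31, W=6]  = 67; C = min(B, Z) - 4  [with B=31, Z=67]  = 27.
Change = 1 − 27 = -26.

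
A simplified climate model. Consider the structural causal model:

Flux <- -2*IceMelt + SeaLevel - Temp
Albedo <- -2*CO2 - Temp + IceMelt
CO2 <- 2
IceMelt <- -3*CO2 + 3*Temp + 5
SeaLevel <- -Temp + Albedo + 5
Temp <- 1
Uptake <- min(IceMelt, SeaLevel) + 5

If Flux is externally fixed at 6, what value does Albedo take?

-3

do(Flux=6) replaces the equation Flux <- -2*IceMelt + SeaLevel - Temp with the constant Flux = 6.
No directed path runs from Flux to Albedo, so Albedo keeps its natural value.
IceMelt = -3*CO2 + 3*Temp + 5  [with CO2=2, Temp=1]  = 2
Albedo = -2*CO2 - Temp + IceMelt  [with CO2=2, Temp=1, IceMelt=2]  = -3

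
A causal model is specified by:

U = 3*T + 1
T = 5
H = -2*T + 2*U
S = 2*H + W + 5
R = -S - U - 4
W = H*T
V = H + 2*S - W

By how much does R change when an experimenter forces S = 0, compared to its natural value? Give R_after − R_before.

159

Under do(S=0), the mechanism S = 2*H + W + 5 is discarded; S is fixed at 0.
U = 3*T + 1  [with T=5]  = 16
R = -S - U - 4  [with S=0, U=16]  = -20
Without intervention: U = 3*T + 1  [with T=5]  = 16; H = -2*T + 2*U  [with T=5, U=16]  = 22; W = H*T  [with H=22, T=5]  = 110; S = 2*H + W + 5  [with H=22, W=110]  = 159; R = -S - U - 4  [with S=159, U=16]  = -179.
Change = -20 − (-179) = 159.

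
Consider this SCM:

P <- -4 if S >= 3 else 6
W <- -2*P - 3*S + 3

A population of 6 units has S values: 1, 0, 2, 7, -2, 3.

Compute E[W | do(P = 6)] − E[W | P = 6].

-4.75

The intervention sets P=6 in all 6 units regardless of S. Recomputing W per unit gives -12, -9, -15, -30, -3, -18; average -14.5.
E[W|P=6] averages over only the 4 units with P=6 (S = 1, 0, 2, -2): W = -12, -9, -15, -3, mean -9.75.
Difference = -14.5 − (-9.75) = -4.75.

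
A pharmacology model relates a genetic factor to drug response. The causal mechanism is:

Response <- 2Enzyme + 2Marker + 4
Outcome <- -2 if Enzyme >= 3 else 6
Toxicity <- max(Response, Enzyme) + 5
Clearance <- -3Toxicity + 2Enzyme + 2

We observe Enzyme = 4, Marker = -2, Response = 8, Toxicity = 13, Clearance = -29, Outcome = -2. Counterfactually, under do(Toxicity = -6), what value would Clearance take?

28

Intervening sets Toxicity = -6 and removes its equation (Toxicity <- max(Response, Enzyme) + 5).
Clearance = -3Toxicity + 2Enzyme + 2  [with Toxicity=-6, Enzyme=4]  = 28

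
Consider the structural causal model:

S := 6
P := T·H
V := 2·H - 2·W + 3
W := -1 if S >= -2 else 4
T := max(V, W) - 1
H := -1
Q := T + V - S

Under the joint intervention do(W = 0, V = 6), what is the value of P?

Setting W = 0, V = 6 by intervention discards those variables' equations.
T = max(V, W) - 1  [with V=6, W=0]  = 5
P = T·H  [with T=5, H=-1]  = -5

-5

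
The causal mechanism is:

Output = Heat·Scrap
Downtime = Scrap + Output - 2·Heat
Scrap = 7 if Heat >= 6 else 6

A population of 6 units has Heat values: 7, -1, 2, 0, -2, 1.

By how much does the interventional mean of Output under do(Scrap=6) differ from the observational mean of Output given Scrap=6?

do(Scrap=6) breaks Scrap's dependence on Heat. With Scrap=6 fixed, Output across the units is 42, -6, 12, 0, -12, 6, mean 7.
E[Output|Scrap=6] averages over only the 5 units with Scrap=6 (Heat = -1, 2, 0, -2, 1): Output = -6, 12, 0, -12, 6, mean 0.
Difference = 7 − 0 = 7.

7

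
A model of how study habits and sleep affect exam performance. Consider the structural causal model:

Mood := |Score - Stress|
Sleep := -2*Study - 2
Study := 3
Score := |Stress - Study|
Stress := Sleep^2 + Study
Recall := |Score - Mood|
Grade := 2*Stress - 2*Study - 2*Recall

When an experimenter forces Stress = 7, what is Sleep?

-8

Under do(Stress=7), the mechanism Stress := Sleep^2 + Study is discarded; Stress is fixed at 7.
Since Sleep is not a descendant of the intervened variable, it is unaffected.
Sleep = -2*Study - 2  [with Study=3]  = -8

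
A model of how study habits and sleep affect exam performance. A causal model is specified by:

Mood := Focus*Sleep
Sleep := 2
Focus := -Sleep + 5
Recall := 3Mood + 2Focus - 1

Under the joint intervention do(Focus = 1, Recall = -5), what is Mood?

The joint intervention fixes Focus = 1, Recall = -5, removing each variable's own equation.
Mood = Focus*Sleep  [with Focus=1, Sleep=2]  = 2

2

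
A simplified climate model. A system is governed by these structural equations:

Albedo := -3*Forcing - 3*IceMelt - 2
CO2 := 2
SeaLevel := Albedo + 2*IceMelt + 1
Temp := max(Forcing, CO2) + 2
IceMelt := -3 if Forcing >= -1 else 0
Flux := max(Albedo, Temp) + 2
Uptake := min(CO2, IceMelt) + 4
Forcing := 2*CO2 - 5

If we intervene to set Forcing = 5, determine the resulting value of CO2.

2

Under do(Forcing=5), the mechanism Forcing := 2*CO2 - 5 is discarded; Forcing is fixed at 5.
CO2 is not downstream of the intervention, so its value is determined by the original equations.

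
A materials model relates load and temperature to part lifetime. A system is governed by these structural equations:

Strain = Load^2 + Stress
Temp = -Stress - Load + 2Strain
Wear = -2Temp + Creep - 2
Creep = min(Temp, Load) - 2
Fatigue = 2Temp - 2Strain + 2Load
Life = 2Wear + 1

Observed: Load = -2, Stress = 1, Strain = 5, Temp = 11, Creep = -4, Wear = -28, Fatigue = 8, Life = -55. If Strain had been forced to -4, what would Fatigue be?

-10

The intervention breaks the incoming arrows to Strain: Strain = Load^2 + Stress no longer applies, and Strain = -4.
Temp = -Stress - Load + 2Strain  [with Stress=1, Load=-2, Strain=-4]  = -7
Fatigue = 2Temp - 2Strain + 2Load  [with Temp=-7, Strain=-4, Load=-2]  = -10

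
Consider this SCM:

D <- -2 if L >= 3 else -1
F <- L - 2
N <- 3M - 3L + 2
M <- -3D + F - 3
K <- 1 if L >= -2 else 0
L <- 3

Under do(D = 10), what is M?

Under do(D=10), the mechanism D <- -2 if L >= 3 else -1 is discarded; D is fixed at 10.
F = L - 2  [with L=3]  = 1
M = -3D + F - 3  [with D=10, F=1]  = -32

-32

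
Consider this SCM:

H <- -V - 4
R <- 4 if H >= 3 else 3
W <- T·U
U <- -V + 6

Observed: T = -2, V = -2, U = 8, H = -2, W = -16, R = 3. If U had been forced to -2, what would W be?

4

do(U=-2) replaces the equation U <- -V + 6 with the constant U = -2.
W = T·U  [with T=-2, U=-2]  = 4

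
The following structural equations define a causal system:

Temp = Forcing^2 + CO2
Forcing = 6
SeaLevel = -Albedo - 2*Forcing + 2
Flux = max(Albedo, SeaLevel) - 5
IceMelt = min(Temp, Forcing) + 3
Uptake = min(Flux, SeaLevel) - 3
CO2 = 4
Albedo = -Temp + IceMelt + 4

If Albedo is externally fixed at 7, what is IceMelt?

9

The intervention breaks the incoming arrows to Albedo: Albedo = -Temp + IceMelt + 4 no longer applies, and Albedo = 7.
Since IceMelt is not a descendant of the intervened variable, it is unaffected.
Temp = Forcing^2 + CO2  [with Forcing=6, CO2=4]  = 40
IceMelt = min(Temp, Forcing) + 3  [with Temp=40, Forcing=6]  = 9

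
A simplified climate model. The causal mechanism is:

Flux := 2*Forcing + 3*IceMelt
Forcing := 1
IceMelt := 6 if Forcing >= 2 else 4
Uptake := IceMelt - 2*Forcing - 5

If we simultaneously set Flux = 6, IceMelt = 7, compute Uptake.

The joint intervention fixes Flux = 6, IceMelt = 7, removing each variable's own equation.
Uptake = IceMelt - 2*Forcing - 5  [with IceMelt=7, Forcing=1]  = 0

0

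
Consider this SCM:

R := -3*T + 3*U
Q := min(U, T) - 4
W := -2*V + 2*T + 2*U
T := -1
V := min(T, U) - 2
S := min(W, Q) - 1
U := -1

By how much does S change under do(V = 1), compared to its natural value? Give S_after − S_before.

The intervention breaks the incoming arrows to V: V := min(T, U) - 2 no longer applies, and V = 1.
Q = min(U, T) - 4  [with U=-1, T=-1]  = -5
W = -2*V + 2*T + 2*U  [with V=1, T=-1, U=-1]  = -6
S = min(W, Q) - 1  [with W=-6, Q=-5]  = -7
Without intervention: V = min(T, U) - 2  [with T=-1, U=-1]  = -3; Q = min(U, T) - 4  [with U=-1, T=-1]  = -5; W = -2*V + 2*T + 2*U  [with V=-3, T=-1, U=-1]  = 2; S = min(W, Q) - 1  [with W=2, Q=-5]  = -6.
Change = -7 − (-6) = -1.

-1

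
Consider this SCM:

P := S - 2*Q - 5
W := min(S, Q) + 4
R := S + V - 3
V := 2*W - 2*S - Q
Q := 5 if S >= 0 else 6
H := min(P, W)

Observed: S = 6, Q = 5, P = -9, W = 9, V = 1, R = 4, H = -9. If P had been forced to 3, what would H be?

3

The intervention breaks the incoming arrows to P: P := S - 2*Q - 5 no longer applies, and P = 3.
Q = 5 if S >= 0 else 6  [with S=6]  = 5
W = min(S, Q) + 4  [with S=6, Q=5]  = 9
H = min(P, W)  [with P=3, W=9]  = 3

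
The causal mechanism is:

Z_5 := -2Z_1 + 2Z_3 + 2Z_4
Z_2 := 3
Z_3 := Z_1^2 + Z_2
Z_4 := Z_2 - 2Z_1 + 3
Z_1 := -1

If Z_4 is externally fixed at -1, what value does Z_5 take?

8

Intervening sets Z_4 = -1 and removes its equation (Z_4 := Z_2 - 2Z_1 + 3).
Z_3 = Z_1^2 + Z_2  [with Z_1=-1, Z_2=3]  = 4
Z_5 = -2Z_1 + 2Z_3 + 2Z_4  [with Z_1=-1, Z_3=4, Z_4=-1]  = 8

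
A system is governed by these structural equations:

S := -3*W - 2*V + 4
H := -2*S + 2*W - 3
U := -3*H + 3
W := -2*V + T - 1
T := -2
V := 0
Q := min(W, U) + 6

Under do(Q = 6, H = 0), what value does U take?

3

Setting Q = 6, H = 0 by intervention discards those variables' equations.
U = -3*H + 3  [with H=0]  = 3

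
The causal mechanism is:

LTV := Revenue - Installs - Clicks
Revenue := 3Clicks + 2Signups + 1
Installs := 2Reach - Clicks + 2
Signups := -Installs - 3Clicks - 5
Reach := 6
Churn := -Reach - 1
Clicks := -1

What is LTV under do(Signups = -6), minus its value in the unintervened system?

22

The intervention breaks the incoming arrows to Signups: Signups := -Installs - 3Clicks - 5 no longer applies, and Signups = -6.
Installs = 2Reach - Clicks + 2  [with Reach=6, Clicks=-1]  = 15
Revenue = 3Clicks + 2Signups + 1  [with Clicks=-1, Signups=-6]  = -14
LTV = Revenue - Installs - Clicks  [with Revenue=-14, Installs=15, Clicks=-1]  = -28
Without intervention: Installs = 2Reach - Clicks + 2  [with Reach=6, Clicks=-1]  = 15; Signups = -Installs - 3Clicks - 5  [with Installs=15, Clicks=-1]  = -17; Revenue = 3Clicks + 2Signups + 1  [with Clicks=-1, Signups=-17]  = -36; LTV = Revenue - Installs - Clicks  [with Revenue=-36, Installs=15, Clicks=-1]  = -50.
Change = -28 − (-50) = 22.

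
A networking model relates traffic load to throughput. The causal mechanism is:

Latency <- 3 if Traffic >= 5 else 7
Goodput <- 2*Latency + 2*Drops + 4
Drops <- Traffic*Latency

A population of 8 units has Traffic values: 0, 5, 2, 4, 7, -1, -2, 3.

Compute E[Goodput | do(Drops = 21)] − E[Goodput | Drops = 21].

Every unit gets Drops=21 under the intervention. Goodput values become 60, 52, 60, 60, 52, 60, 60, 60; E[Goodput|do(Drops=21)] = 58.
Conditioning on Drops=21 selects the 2 unit(s) with Traffic ∈ {7, 3}. Their Goodput values: 52, 60. Mean = 56.
Difference = 58 − 56 = 2.

2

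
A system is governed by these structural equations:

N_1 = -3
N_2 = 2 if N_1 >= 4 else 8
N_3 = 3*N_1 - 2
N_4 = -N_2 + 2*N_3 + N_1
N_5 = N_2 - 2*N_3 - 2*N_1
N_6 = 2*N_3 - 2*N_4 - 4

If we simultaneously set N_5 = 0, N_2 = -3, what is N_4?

Setting N_5 = 0, N_2 = -3 by intervention discards those variables' equations.
N_3 = 3*N_1 - 2  [with N_1=-3]  = -11
N_4 = -N_2 + 2*N_3 + N_1  [with N_2=-3, N_3=-11, N_1=-3]  = -22

-22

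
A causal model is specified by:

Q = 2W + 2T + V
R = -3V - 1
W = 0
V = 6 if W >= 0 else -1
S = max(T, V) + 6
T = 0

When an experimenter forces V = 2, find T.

Under do(V=2), the mechanism V = 6 if W >= 0 else -1 is discarded; V is fixed at 2.
T is not downstream of the intervention, so its value is determined by the original equations.

0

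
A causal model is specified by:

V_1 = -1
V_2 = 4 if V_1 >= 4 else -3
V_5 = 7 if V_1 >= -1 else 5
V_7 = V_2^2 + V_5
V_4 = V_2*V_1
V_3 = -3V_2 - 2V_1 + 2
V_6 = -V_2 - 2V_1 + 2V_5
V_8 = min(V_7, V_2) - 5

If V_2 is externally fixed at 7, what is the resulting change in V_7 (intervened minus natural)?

Under do(V_2=7), the mechanism V_2 = 4 if V_1 >= 4 else -3 is discarded; V_2 is fixed at 7.
V_5 = 7 if V_1 >= -1 else 5  [with V_1=-1]  = 7
V_7 = V_2^2 + V_5  [with V_2=7, V_5=7]  = 56
Without intervention: V_2 = 4 if V_1 >= 4 else -3  [with V_1=-1]  = -3; V_5 = 7 if V_1 >= -1 else 5  [with V_1=-1]  = 7; V_7 = V_2^2 + V_5  [with V_2=-3, V_5=7]  = 16.
Change = 56 − 16 = 40.

40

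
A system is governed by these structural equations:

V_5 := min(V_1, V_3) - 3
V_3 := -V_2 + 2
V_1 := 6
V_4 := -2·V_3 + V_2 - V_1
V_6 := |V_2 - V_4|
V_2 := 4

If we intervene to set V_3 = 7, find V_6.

20

The intervention breaks the incoming arrows to V_3: V_3 := -V_2 + 2 no longer applies, and V_3 = 7.
V_4 = -2·V_3 + V_2 - V_1  [with V_3=7, V_2=4, V_1=6]  = -16
V_6 = |V_2 - V_4|  [with V_2=4, V_4=-16]  = 20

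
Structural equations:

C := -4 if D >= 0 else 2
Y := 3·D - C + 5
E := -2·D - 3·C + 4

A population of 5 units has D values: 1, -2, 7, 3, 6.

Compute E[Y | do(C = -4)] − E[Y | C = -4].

do(C=-4) breaks C's dependence on D. With C=-4 fixed, Y across the units is 12, 3, 30, 18, 27, mean 18.
E[Y|C=-4] averages over only the 4 units with C=-4 (D = 1, 7, 3, 6): Y = 12, 30, 18, 27, mean 21.75.
Difference = 18 − 21.75 = -3.75.

-3.75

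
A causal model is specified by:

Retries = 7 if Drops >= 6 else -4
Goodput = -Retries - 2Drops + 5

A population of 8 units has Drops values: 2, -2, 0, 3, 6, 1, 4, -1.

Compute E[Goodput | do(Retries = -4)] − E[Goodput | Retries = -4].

-1.25

Every unit gets Retries=-4 under the intervention. Goodput values become 5, 13, 9, 3, -3, 7, 1, 11; E[Goodput|do(Retries=-4)] = 5.75.
Conditioning on Retries=-4 selects the 7 unit(s) with Drops ∈ {2, -2, 0, 3, 1, 4, -1}. Their Goodput values: 5, 13, 9, 3, 7, 1, 11. Mean = 7.
Difference = 5.75 − 7 = -1.25.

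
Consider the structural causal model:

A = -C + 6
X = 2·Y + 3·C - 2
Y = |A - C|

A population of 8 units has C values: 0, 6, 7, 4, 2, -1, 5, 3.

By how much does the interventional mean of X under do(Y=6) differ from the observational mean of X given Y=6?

0.75

do(Y=6) breaks Y's dependence on C. With Y=6 fixed, X across the units is 10, 28, 31, 22, 16, 7, 25, 19, mean 19.75.
E[X|Y=6] averages over only the 2 units with Y=6 (C = 0, 6): X = 10, 28, mean 19.
Difference = 19.75 − 19 = 0.75.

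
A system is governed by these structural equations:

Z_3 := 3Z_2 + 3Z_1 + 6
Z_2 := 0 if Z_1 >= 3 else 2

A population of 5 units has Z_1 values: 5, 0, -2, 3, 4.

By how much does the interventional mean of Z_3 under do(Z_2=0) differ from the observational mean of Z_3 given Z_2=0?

-6

The intervention sets Z_2=0 in all 5 units regardless of Z_1. Recomputing Z_3 per unit gives 21, 6, 0, 15, 18; average 12.
Observing Z_2=0 restricts to units where Z_2's equation naturally yields 0: Z_1 ∈ {5, 3, 4}. In that subpopulation Z_3 = 21, 15, 18, mean 18.
Difference = 12 − 18 = -6.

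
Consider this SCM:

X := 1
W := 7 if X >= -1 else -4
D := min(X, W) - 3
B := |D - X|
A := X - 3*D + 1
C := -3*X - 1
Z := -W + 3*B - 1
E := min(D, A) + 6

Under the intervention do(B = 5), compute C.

-4

Under do(B=5), the mechanism B := |D - X| is discarded; B is fixed at 5.
Since C is not a descendant of the intervened variable, it is unaffected.
C = -3*X - 1  [with X=1]  = -4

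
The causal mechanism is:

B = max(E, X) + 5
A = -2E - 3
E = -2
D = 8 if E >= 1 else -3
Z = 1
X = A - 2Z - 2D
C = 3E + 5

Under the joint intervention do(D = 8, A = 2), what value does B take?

Under do(D = 8, A = 2), each intervened variable's structural equation is replaced by its fixed value.
X = A - 2Z - 2D  [with A=2, Z=1, D=8]  = -16
B = max(E, X) + 5  [with E=-2, X=-16]  = 3

3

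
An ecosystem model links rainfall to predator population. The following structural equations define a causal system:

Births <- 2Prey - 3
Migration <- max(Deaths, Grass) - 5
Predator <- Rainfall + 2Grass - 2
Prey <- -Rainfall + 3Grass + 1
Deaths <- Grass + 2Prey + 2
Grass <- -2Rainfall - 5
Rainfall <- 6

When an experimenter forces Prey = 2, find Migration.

-16

The intervention breaks the incoming arrows to Prey: Prey <- -Rainfall + 3Grass + 1 no longer applies, and Prey = 2.
Grass = -2Rainfall - 5  [with Rainfall=6]  = -17
Deaths = Grass + 2Prey + 2  [with Grass=-17, Prey=2]  = -11
Migration = max(Deaths, Grass) - 5  [with Deaths=-11, Grass=-17]  = -16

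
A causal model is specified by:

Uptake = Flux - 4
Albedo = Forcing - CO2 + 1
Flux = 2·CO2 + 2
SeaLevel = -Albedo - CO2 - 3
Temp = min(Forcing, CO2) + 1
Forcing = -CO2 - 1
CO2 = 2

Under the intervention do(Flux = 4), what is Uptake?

0

Intervening sets Flux = 4 and removes its equation (Flux = 2·CO2 + 2).
Uptake = Flux - 4  [with Flux=4]  = 0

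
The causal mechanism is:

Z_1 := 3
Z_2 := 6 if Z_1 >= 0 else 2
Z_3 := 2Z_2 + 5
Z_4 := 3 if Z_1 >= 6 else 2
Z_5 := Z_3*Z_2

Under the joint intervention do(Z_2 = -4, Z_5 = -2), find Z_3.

Under do(Z_2 = -4, Z_5 = -2), each intervened variable's structural equation is replaced by its fixed value.
Z_3 = 2Z_2 + 5  [with Z_2=-4]  = -3

-3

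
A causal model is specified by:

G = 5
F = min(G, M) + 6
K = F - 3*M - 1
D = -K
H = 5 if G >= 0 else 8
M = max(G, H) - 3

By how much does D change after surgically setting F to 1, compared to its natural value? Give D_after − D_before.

Under do(F=1), the mechanism F = min(G, M) + 6 is discarded; F is fixed at 1.
H = 5 if G >= 0 else 8  [with G=5]  = 5
M = max(G, H) - 3  [with G=5, H=5]  = 2
K = F - 3*M - 1  [with F=1, M=2]  = -6
D = -K  [with K=-6]  = 6
Without intervention: H = 5 if G >= 0 else 8  [with G=5]  = 5; M = max(G, H) - 3  [with G=5, H=5]  = 2; F = min(G, M) + 6  [with G=5, M=2]  = 8; K = F - 3*M - 1  [with F=8, M=2]  = 1; D = -K  [with K=1]  = -1.
Change = 6 − (-1) = 7.

7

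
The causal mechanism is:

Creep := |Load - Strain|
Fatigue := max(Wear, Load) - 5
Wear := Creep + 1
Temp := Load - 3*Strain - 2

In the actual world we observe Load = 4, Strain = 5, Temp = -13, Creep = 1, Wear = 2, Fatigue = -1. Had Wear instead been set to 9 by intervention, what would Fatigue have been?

The intervention breaks the incoming arrows to Wear: Wear := Creep + 1 no longer applies, and Wear = 9.
Fatigue = max(Wear, Load) - 5  [with Wear=9, Load=4]  = 4

4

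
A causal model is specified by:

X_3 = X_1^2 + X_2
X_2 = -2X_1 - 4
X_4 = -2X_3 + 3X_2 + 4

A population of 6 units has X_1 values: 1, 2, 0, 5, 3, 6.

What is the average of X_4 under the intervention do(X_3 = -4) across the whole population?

do(X_3=-4) breaks X_3's dependence on X_1. With X_3=-4 fixed, X_4 across the units is -6, -12, 0, -30, -18, -36, mean -17.

-17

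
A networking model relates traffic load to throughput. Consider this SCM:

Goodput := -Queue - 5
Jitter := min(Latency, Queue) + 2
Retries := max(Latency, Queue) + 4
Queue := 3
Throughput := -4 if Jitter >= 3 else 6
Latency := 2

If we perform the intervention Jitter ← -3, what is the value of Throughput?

6

Intervening sets Jitter = -3 and removes its equation (Jitter := min(Latency, Queue) + 2).
Throughput = -4 if Jitter >= 3 else 6  [with Jitter=-3]  = 6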